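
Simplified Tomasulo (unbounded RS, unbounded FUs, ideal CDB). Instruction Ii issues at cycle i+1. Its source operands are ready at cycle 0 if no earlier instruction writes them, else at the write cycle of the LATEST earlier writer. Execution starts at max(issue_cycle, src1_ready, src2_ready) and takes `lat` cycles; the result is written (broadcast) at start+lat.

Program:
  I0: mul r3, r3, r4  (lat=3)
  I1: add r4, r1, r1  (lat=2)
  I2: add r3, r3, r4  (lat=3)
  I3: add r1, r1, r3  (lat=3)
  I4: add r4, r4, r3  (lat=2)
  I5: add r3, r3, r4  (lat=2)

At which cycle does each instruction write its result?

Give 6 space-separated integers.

I0 mul r3: issue@1 deps=(None,None) exec_start@1 write@4
I1 add r4: issue@2 deps=(None,None) exec_start@2 write@4
I2 add r3: issue@3 deps=(0,1) exec_start@4 write@7
I3 add r1: issue@4 deps=(None,2) exec_start@7 write@10
I4 add r4: issue@5 deps=(1,2) exec_start@7 write@9
I5 add r3: issue@6 deps=(2,4) exec_start@9 write@11

Answer: 4 4 7 10 9 11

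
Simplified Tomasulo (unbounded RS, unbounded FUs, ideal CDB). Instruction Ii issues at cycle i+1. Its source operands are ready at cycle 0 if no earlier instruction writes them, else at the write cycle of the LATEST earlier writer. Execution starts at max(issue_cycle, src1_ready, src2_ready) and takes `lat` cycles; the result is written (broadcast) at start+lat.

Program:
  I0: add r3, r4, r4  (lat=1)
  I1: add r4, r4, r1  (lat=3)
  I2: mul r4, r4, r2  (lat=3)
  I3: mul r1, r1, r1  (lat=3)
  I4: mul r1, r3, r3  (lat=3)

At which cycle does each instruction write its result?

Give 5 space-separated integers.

Answer: 2 5 8 7 8

Derivation:
I0 add r3: issue@1 deps=(None,None) exec_start@1 write@2
I1 add r4: issue@2 deps=(None,None) exec_start@2 write@5
I2 mul r4: issue@3 deps=(1,None) exec_start@5 write@8
I3 mul r1: issue@4 deps=(None,None) exec_start@4 write@7
I4 mul r1: issue@5 deps=(0,0) exec_start@5 write@8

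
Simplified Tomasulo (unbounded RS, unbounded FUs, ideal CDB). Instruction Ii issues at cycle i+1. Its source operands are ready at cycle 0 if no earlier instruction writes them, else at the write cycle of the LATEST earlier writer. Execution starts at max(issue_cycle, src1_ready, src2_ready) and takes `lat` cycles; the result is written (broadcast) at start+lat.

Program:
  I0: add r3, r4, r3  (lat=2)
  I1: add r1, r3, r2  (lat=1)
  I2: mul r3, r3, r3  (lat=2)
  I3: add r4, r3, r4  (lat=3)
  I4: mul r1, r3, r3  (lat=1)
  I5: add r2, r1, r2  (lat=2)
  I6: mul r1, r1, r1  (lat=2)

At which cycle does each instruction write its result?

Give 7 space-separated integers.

I0 add r3: issue@1 deps=(None,None) exec_start@1 write@3
I1 add r1: issue@2 deps=(0,None) exec_start@3 write@4
I2 mul r3: issue@3 deps=(0,0) exec_start@3 write@5
I3 add r4: issue@4 deps=(2,None) exec_start@5 write@8
I4 mul r1: issue@5 deps=(2,2) exec_start@5 write@6
I5 add r2: issue@6 deps=(4,None) exec_start@6 write@8
I6 mul r1: issue@7 deps=(4,4) exec_start@7 write@9

Answer: 3 4 5 8 6 8 9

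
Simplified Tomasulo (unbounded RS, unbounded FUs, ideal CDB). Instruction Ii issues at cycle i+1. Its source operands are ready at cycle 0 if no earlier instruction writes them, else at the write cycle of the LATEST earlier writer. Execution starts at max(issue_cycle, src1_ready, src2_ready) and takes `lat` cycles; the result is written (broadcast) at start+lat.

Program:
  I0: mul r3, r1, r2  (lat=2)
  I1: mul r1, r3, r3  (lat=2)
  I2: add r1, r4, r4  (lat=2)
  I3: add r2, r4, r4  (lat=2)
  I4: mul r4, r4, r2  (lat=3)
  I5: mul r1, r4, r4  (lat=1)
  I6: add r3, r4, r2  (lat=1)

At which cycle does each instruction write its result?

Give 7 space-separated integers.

Answer: 3 5 5 6 9 10 10

Derivation:
I0 mul r3: issue@1 deps=(None,None) exec_start@1 write@3
I1 mul r1: issue@2 deps=(0,0) exec_start@3 write@5
I2 add r1: issue@3 deps=(None,None) exec_start@3 write@5
I3 add r2: issue@4 deps=(None,None) exec_start@4 write@6
I4 mul r4: issue@5 deps=(None,3) exec_start@6 write@9
I5 mul r1: issue@6 deps=(4,4) exec_start@9 write@10
I6 add r3: issue@7 deps=(4,3) exec_start@9 write@10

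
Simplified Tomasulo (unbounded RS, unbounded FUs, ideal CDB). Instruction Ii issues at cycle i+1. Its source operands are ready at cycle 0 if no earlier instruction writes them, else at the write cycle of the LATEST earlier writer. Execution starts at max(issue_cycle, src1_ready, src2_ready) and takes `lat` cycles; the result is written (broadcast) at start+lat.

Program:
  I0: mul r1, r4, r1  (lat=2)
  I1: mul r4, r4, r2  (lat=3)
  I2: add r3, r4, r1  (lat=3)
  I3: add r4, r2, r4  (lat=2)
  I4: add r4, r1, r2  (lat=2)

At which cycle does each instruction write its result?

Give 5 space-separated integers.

Answer: 3 5 8 7 7

Derivation:
I0 mul r1: issue@1 deps=(None,None) exec_start@1 write@3
I1 mul r4: issue@2 deps=(None,None) exec_start@2 write@5
I2 add r3: issue@3 deps=(1,0) exec_start@5 write@8
I3 add r4: issue@4 deps=(None,1) exec_start@5 write@7
I4 add r4: issue@5 deps=(0,None) exec_start@5 write@7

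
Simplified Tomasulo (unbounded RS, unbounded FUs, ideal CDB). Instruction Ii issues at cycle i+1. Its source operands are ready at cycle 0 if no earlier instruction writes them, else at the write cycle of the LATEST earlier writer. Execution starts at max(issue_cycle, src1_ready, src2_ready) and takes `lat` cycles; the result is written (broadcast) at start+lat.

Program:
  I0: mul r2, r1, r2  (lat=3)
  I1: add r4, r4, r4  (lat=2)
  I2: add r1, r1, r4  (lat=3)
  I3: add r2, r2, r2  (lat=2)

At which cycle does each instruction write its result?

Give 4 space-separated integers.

Answer: 4 4 7 6

Derivation:
I0 mul r2: issue@1 deps=(None,None) exec_start@1 write@4
I1 add r4: issue@2 deps=(None,None) exec_start@2 write@4
I2 add r1: issue@3 deps=(None,1) exec_start@4 write@7
I3 add r2: issue@4 deps=(0,0) exec_start@4 write@6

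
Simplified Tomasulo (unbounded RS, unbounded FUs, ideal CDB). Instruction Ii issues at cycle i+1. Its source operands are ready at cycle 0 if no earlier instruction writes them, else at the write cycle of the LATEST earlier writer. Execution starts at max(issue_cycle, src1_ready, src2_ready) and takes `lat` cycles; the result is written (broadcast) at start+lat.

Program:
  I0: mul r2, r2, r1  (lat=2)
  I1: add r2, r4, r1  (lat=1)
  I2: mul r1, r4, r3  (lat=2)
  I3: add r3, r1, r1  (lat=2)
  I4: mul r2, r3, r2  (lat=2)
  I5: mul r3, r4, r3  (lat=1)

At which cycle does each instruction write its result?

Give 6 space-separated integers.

I0 mul r2: issue@1 deps=(None,None) exec_start@1 write@3
I1 add r2: issue@2 deps=(None,None) exec_start@2 write@3
I2 mul r1: issue@3 deps=(None,None) exec_start@3 write@5
I3 add r3: issue@4 deps=(2,2) exec_start@5 write@7
I4 mul r2: issue@5 deps=(3,1) exec_start@7 write@9
I5 mul r3: issue@6 deps=(None,3) exec_start@7 write@8

Answer: 3 3 5 7 9 8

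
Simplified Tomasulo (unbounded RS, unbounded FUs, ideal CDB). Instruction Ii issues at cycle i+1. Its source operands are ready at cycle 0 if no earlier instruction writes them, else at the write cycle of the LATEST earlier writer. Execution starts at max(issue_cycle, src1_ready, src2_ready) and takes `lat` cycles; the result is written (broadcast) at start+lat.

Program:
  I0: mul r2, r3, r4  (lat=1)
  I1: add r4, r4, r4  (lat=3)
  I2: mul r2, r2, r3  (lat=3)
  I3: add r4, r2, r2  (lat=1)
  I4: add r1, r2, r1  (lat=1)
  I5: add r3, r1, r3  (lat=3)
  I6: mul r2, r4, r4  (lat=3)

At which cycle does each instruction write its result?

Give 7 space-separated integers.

Answer: 2 5 6 7 7 10 10

Derivation:
I0 mul r2: issue@1 deps=(None,None) exec_start@1 write@2
I1 add r4: issue@2 deps=(None,None) exec_start@2 write@5
I2 mul r2: issue@3 deps=(0,None) exec_start@3 write@6
I3 add r4: issue@4 deps=(2,2) exec_start@6 write@7
I4 add r1: issue@5 deps=(2,None) exec_start@6 write@7
I5 add r3: issue@6 deps=(4,None) exec_start@7 write@10
I6 mul r2: issue@7 deps=(3,3) exec_start@7 write@10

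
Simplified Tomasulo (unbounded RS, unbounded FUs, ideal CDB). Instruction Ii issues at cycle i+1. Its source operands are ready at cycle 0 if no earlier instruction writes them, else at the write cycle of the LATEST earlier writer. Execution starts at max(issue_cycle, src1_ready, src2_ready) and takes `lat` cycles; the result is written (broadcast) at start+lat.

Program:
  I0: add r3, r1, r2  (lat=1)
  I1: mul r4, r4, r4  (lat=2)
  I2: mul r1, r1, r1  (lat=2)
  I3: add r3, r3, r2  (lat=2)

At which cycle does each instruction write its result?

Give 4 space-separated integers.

Answer: 2 4 5 6

Derivation:
I0 add r3: issue@1 deps=(None,None) exec_start@1 write@2
I1 mul r4: issue@2 deps=(None,None) exec_start@2 write@4
I2 mul r1: issue@3 deps=(None,None) exec_start@3 write@5
I3 add r3: issue@4 deps=(0,None) exec_start@4 write@6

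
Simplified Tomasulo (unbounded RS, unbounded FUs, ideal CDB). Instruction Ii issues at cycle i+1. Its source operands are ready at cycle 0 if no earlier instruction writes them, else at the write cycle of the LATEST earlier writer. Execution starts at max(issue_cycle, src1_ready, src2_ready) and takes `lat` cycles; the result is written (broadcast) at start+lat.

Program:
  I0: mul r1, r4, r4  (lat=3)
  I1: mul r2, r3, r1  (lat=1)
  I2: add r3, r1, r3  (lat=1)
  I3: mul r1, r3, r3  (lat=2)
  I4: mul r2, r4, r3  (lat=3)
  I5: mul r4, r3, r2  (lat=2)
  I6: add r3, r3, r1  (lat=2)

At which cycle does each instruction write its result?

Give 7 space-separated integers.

I0 mul r1: issue@1 deps=(None,None) exec_start@1 write@4
I1 mul r2: issue@2 deps=(None,0) exec_start@4 write@5
I2 add r3: issue@3 deps=(0,None) exec_start@4 write@5
I3 mul r1: issue@4 deps=(2,2) exec_start@5 write@7
I4 mul r2: issue@5 deps=(None,2) exec_start@5 write@8
I5 mul r4: issue@6 deps=(2,4) exec_start@8 write@10
I6 add r3: issue@7 deps=(2,3) exec_start@7 write@9

Answer: 4 5 5 7 8 10 9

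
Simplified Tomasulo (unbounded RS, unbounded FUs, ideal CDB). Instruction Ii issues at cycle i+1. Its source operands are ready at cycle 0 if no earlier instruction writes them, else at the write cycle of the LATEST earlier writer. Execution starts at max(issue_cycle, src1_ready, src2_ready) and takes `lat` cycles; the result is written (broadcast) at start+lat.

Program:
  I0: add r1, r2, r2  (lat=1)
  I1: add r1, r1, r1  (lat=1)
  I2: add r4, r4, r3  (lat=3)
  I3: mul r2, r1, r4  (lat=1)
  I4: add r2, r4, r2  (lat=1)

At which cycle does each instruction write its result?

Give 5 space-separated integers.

Answer: 2 3 6 7 8

Derivation:
I0 add r1: issue@1 deps=(None,None) exec_start@1 write@2
I1 add r1: issue@2 deps=(0,0) exec_start@2 write@3
I2 add r4: issue@3 deps=(None,None) exec_start@3 write@6
I3 mul r2: issue@4 deps=(1,2) exec_start@6 write@7
I4 add r2: issue@5 deps=(2,3) exec_start@7 write@8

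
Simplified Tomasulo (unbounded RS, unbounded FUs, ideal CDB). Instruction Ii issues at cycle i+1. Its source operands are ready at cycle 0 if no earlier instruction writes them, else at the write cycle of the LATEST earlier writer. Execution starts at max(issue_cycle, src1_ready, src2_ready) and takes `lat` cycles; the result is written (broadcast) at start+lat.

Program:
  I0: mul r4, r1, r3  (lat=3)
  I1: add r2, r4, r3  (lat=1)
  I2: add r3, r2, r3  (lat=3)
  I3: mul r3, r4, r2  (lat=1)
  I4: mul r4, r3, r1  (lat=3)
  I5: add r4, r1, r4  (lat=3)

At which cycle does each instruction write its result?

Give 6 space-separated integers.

I0 mul r4: issue@1 deps=(None,None) exec_start@1 write@4
I1 add r2: issue@2 deps=(0,None) exec_start@4 write@5
I2 add r3: issue@3 deps=(1,None) exec_start@5 write@8
I3 mul r3: issue@4 deps=(0,1) exec_start@5 write@6
I4 mul r4: issue@5 deps=(3,None) exec_start@6 write@9
I5 add r4: issue@6 deps=(None,4) exec_start@9 write@12

Answer: 4 5 8 6 9 12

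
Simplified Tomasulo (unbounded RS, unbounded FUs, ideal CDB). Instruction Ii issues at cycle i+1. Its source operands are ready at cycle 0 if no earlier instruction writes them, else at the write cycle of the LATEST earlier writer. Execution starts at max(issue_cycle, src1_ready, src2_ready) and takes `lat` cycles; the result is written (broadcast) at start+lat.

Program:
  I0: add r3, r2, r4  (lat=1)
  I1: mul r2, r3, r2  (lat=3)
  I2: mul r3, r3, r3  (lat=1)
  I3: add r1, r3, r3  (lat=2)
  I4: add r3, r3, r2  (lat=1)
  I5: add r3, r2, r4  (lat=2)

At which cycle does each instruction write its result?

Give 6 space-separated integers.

Answer: 2 5 4 6 6 8

Derivation:
I0 add r3: issue@1 deps=(None,None) exec_start@1 write@2
I1 mul r2: issue@2 deps=(0,None) exec_start@2 write@5
I2 mul r3: issue@3 deps=(0,0) exec_start@3 write@4
I3 add r1: issue@4 deps=(2,2) exec_start@4 write@6
I4 add r3: issue@5 deps=(2,1) exec_start@5 write@6
I5 add r3: issue@6 deps=(1,None) exec_start@6 write@8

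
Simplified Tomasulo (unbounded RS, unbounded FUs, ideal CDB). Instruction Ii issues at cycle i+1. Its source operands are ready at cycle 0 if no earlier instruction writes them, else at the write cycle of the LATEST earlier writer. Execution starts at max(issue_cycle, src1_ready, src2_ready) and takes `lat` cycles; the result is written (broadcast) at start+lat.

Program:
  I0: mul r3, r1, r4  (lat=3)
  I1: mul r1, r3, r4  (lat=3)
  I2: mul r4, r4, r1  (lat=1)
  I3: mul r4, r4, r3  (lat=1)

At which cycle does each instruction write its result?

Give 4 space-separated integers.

Answer: 4 7 8 9

Derivation:
I0 mul r3: issue@1 deps=(None,None) exec_start@1 write@4
I1 mul r1: issue@2 deps=(0,None) exec_start@4 write@7
I2 mul r4: issue@3 deps=(None,1) exec_start@7 write@8
I3 mul r4: issue@4 deps=(2,0) exec_start@8 write@9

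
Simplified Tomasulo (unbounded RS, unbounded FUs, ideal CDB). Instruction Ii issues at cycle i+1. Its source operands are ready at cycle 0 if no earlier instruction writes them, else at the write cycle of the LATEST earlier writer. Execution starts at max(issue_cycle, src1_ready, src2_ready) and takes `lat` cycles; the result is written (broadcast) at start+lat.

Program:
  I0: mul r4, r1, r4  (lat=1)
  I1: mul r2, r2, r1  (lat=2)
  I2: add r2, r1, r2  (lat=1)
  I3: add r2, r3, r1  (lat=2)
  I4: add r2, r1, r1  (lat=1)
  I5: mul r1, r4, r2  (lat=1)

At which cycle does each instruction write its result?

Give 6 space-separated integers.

I0 mul r4: issue@1 deps=(None,None) exec_start@1 write@2
I1 mul r2: issue@2 deps=(None,None) exec_start@2 write@4
I2 add r2: issue@3 deps=(None,1) exec_start@4 write@5
I3 add r2: issue@4 deps=(None,None) exec_start@4 write@6
I4 add r2: issue@5 deps=(None,None) exec_start@5 write@6
I5 mul r1: issue@6 deps=(0,4) exec_start@6 write@7

Answer: 2 4 5 6 6 7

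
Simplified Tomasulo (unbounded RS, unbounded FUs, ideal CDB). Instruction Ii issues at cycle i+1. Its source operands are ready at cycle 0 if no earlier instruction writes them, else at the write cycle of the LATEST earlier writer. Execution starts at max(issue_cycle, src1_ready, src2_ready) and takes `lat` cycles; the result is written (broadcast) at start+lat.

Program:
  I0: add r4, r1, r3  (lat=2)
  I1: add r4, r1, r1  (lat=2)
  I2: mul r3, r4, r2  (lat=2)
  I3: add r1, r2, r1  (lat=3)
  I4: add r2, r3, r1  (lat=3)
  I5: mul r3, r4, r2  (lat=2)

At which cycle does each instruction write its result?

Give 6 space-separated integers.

Answer: 3 4 6 7 10 12

Derivation:
I0 add r4: issue@1 deps=(None,None) exec_start@1 write@3
I1 add r4: issue@2 deps=(None,None) exec_start@2 write@4
I2 mul r3: issue@3 deps=(1,None) exec_start@4 write@6
I3 add r1: issue@4 deps=(None,None) exec_start@4 write@7
I4 add r2: issue@5 deps=(2,3) exec_start@7 write@10
I5 mul r3: issue@6 deps=(1,4) exec_start@10 write@12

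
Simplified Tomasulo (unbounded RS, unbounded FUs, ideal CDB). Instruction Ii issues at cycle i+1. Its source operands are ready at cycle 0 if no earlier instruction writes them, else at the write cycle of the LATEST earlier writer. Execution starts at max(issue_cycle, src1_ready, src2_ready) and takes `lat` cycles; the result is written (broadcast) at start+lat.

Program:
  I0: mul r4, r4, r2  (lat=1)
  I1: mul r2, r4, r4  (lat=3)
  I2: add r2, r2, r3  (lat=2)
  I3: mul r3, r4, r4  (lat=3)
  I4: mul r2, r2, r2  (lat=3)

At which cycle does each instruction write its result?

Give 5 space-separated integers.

Answer: 2 5 7 7 10

Derivation:
I0 mul r4: issue@1 deps=(None,None) exec_start@1 write@2
I1 mul r2: issue@2 deps=(0,0) exec_start@2 write@5
I2 add r2: issue@3 deps=(1,None) exec_start@5 write@7
I3 mul r3: issue@4 deps=(0,0) exec_start@4 write@7
I4 mul r2: issue@5 deps=(2,2) exec_start@7 write@10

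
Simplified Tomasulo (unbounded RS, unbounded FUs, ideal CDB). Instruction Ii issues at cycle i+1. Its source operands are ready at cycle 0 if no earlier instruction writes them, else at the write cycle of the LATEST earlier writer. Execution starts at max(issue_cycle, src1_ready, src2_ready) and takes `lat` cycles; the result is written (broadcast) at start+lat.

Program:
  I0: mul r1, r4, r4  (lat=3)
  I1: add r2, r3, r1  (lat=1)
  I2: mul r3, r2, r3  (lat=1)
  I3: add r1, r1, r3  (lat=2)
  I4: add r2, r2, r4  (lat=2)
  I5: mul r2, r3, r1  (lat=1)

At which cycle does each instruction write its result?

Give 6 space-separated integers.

Answer: 4 5 6 8 7 9

Derivation:
I0 mul r1: issue@1 deps=(None,None) exec_start@1 write@4
I1 add r2: issue@2 deps=(None,0) exec_start@4 write@5
I2 mul r3: issue@3 deps=(1,None) exec_start@5 write@6
I3 add r1: issue@4 deps=(0,2) exec_start@6 write@8
I4 add r2: issue@5 deps=(1,None) exec_start@5 write@7
I5 mul r2: issue@6 deps=(2,3) exec_start@8 write@9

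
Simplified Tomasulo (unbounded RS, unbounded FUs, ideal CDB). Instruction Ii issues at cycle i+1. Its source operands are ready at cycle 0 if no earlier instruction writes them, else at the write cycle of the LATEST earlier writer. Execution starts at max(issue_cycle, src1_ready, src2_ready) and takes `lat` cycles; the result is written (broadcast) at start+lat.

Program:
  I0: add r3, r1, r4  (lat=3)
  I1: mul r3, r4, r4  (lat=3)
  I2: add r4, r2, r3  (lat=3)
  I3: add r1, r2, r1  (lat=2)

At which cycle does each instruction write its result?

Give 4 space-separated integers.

Answer: 4 5 8 6

Derivation:
I0 add r3: issue@1 deps=(None,None) exec_start@1 write@4
I1 mul r3: issue@2 deps=(None,None) exec_start@2 write@5
I2 add r4: issue@3 deps=(None,1) exec_start@5 write@8
I3 add r1: issue@4 deps=(None,None) exec_start@4 write@6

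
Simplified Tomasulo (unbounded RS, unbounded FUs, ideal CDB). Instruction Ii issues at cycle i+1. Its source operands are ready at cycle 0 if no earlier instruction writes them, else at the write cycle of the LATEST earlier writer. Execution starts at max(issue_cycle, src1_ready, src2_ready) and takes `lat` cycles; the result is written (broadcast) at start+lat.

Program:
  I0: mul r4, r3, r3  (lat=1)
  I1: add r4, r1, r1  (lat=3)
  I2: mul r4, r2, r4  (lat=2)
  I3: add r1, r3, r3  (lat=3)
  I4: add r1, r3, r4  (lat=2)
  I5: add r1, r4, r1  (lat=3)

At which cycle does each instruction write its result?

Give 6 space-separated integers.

I0 mul r4: issue@1 deps=(None,None) exec_start@1 write@2
I1 add r4: issue@2 deps=(None,None) exec_start@2 write@5
I2 mul r4: issue@3 deps=(None,1) exec_start@5 write@7
I3 add r1: issue@4 deps=(None,None) exec_start@4 write@7
I4 add r1: issue@5 deps=(None,2) exec_start@7 write@9
I5 add r1: issue@6 deps=(2,4) exec_start@9 write@12

Answer: 2 5 7 7 9 12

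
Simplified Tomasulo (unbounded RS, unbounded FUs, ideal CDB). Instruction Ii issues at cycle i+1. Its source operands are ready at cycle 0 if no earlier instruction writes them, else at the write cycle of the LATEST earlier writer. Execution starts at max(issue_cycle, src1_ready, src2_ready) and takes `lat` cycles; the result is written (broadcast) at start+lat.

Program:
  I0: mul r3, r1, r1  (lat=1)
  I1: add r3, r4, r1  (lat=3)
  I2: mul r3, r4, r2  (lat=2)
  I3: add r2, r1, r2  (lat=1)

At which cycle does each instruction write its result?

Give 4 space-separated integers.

Answer: 2 5 5 5

Derivation:
I0 mul r3: issue@1 deps=(None,None) exec_start@1 write@2
I1 add r3: issue@2 deps=(None,None) exec_start@2 write@5
I2 mul r3: issue@3 deps=(None,None) exec_start@3 write@5
I3 add r2: issue@4 deps=(None,None) exec_start@4 write@5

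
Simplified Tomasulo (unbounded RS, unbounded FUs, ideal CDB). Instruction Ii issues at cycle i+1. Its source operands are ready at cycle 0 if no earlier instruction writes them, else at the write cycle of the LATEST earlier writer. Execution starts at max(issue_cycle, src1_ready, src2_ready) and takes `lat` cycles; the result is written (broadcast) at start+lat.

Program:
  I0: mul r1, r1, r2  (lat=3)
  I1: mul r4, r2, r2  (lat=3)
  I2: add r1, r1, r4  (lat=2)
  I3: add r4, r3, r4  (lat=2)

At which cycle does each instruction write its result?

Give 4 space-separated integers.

Answer: 4 5 7 7

Derivation:
I0 mul r1: issue@1 deps=(None,None) exec_start@1 write@4
I1 mul r4: issue@2 deps=(None,None) exec_start@2 write@5
I2 add r1: issue@3 deps=(0,1) exec_start@5 write@7
I3 add r4: issue@4 deps=(None,1) exec_start@5 write@7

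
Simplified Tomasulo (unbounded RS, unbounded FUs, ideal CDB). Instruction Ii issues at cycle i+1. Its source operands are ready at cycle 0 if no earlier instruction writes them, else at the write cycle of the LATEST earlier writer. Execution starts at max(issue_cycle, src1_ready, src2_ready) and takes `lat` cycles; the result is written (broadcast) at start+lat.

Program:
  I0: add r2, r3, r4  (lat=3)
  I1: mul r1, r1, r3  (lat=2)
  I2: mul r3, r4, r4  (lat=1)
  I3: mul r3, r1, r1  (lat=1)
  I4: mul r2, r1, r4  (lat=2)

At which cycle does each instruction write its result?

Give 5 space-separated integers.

Answer: 4 4 4 5 7

Derivation:
I0 add r2: issue@1 deps=(None,None) exec_start@1 write@4
I1 mul r1: issue@2 deps=(None,None) exec_start@2 write@4
I2 mul r3: issue@3 deps=(None,None) exec_start@3 write@4
I3 mul r3: issue@4 deps=(1,1) exec_start@4 write@5
I4 mul r2: issue@5 deps=(1,None) exec_start@5 write@7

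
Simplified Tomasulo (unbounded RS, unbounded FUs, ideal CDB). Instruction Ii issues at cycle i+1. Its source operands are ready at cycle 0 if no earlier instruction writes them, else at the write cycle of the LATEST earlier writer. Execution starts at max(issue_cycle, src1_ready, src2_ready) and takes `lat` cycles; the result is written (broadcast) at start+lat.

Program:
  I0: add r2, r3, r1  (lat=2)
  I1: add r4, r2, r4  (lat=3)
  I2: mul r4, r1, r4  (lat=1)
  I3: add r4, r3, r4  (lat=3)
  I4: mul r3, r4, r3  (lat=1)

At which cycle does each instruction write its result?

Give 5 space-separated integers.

Answer: 3 6 7 10 11

Derivation:
I0 add r2: issue@1 deps=(None,None) exec_start@1 write@3
I1 add r4: issue@2 deps=(0,None) exec_start@3 write@6
I2 mul r4: issue@3 deps=(None,1) exec_start@6 write@7
I3 add r4: issue@4 deps=(None,2) exec_start@7 write@10
I4 mul r3: issue@5 deps=(3,None) exec_start@10 write@11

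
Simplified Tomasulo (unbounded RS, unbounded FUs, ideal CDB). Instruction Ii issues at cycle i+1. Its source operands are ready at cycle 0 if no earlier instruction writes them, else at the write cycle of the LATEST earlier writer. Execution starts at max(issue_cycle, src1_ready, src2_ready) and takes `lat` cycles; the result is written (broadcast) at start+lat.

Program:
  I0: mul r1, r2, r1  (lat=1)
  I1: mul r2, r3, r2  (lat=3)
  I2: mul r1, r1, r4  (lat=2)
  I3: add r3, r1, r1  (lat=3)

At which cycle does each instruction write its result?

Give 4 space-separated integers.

I0 mul r1: issue@1 deps=(None,None) exec_start@1 write@2
I1 mul r2: issue@2 deps=(None,None) exec_start@2 write@5
I2 mul r1: issue@3 deps=(0,None) exec_start@3 write@5
I3 add r3: issue@4 deps=(2,2) exec_start@5 write@8

Answer: 2 5 5 8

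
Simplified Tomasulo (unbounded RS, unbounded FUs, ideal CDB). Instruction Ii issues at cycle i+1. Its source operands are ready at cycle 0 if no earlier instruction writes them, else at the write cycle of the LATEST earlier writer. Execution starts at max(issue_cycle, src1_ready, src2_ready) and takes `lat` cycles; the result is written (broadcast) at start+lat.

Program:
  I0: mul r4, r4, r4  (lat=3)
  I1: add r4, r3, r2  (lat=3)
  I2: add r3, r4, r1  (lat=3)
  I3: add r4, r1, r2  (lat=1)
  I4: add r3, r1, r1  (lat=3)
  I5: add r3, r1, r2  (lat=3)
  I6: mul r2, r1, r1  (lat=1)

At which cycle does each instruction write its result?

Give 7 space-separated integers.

Answer: 4 5 8 5 8 9 8

Derivation:
I0 mul r4: issue@1 deps=(None,None) exec_start@1 write@4
I1 add r4: issue@2 deps=(None,None) exec_start@2 write@5
I2 add r3: issue@3 deps=(1,None) exec_start@5 write@8
I3 add r4: issue@4 deps=(None,None) exec_start@4 write@5
I4 add r3: issue@5 deps=(None,None) exec_start@5 write@8
I5 add r3: issue@6 deps=(None,None) exec_start@6 write@9
I6 mul r2: issue@7 deps=(None,None) exec_start@7 write@8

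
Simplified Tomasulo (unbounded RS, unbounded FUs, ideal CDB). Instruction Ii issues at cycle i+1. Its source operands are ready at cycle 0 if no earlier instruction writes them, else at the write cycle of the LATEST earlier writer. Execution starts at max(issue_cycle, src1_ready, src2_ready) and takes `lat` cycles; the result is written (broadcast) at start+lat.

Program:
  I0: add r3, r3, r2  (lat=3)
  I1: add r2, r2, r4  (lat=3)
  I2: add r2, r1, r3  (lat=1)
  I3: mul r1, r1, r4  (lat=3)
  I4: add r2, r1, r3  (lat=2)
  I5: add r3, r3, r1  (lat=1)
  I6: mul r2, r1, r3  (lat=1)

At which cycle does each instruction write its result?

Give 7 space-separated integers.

Answer: 4 5 5 7 9 8 9

Derivation:
I0 add r3: issue@1 deps=(None,None) exec_start@1 write@4
I1 add r2: issue@2 deps=(None,None) exec_start@2 write@5
I2 add r2: issue@3 deps=(None,0) exec_start@4 write@5
I3 mul r1: issue@4 deps=(None,None) exec_start@4 write@7
I4 add r2: issue@5 deps=(3,0) exec_start@7 write@9
I5 add r3: issue@6 deps=(0,3) exec_start@7 write@8
I6 mul r2: issue@7 deps=(3,5) exec_start@8 write@9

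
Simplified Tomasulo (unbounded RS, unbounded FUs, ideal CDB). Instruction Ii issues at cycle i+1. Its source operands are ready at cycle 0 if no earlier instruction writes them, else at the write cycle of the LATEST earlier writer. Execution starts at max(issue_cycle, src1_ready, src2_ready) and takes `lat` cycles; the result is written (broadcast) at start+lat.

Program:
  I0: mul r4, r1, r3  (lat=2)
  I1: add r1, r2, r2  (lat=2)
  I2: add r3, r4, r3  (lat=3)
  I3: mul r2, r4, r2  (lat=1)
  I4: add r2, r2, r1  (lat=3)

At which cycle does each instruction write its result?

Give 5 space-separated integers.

Answer: 3 4 6 5 8

Derivation:
I0 mul r4: issue@1 deps=(None,None) exec_start@1 write@3
I1 add r1: issue@2 deps=(None,None) exec_start@2 write@4
I2 add r3: issue@3 deps=(0,None) exec_start@3 write@6
I3 mul r2: issue@4 deps=(0,None) exec_start@4 write@5
I4 add r2: issue@5 deps=(3,1) exec_start@5 write@8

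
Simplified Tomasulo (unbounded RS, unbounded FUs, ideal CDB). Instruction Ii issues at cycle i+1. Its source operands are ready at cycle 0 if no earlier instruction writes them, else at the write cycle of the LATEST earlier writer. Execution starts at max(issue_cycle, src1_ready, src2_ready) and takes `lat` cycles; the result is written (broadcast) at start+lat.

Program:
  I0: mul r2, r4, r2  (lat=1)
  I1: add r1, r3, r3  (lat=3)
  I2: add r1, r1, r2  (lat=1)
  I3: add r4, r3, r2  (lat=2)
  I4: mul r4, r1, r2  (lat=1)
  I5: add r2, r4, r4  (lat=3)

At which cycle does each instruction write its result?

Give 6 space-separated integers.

I0 mul r2: issue@1 deps=(None,None) exec_start@1 write@2
I1 add r1: issue@2 deps=(None,None) exec_start@2 write@5
I2 add r1: issue@3 deps=(1,0) exec_start@5 write@6
I3 add r4: issue@4 deps=(None,0) exec_start@4 write@6
I4 mul r4: issue@5 deps=(2,0) exec_start@6 write@7
I5 add r2: issue@6 deps=(4,4) exec_start@7 write@10

Answer: 2 5 6 6 7 10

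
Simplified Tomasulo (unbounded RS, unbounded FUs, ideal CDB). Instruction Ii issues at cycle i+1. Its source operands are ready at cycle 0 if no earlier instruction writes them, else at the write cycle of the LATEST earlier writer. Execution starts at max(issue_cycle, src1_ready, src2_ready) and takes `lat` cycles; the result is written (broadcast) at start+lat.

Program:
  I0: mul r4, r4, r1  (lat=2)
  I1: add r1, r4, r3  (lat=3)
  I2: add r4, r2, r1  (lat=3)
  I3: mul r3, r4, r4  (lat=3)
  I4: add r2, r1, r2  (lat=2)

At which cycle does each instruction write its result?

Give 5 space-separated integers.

I0 mul r4: issue@1 deps=(None,None) exec_start@1 write@3
I1 add r1: issue@2 deps=(0,None) exec_start@3 write@6
I2 add r4: issue@3 deps=(None,1) exec_start@6 write@9
I3 mul r3: issue@4 deps=(2,2) exec_start@9 write@12
I4 add r2: issue@5 deps=(1,None) exec_start@6 write@8

Answer: 3 6 9 12 8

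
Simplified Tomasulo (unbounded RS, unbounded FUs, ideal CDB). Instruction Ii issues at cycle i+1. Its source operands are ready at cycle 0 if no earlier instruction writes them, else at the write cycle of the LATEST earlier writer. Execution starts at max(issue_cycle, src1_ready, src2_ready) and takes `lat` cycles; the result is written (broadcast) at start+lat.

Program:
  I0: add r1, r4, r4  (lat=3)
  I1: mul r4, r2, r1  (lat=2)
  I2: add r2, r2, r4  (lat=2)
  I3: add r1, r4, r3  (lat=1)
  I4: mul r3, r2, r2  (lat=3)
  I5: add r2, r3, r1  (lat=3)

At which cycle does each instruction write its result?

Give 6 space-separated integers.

I0 add r1: issue@1 deps=(None,None) exec_start@1 write@4
I1 mul r4: issue@2 deps=(None,0) exec_start@4 write@6
I2 add r2: issue@3 deps=(None,1) exec_start@6 write@8
I3 add r1: issue@4 deps=(1,None) exec_start@6 write@7
I4 mul r3: issue@5 deps=(2,2) exec_start@8 write@11
I5 add r2: issue@6 deps=(4,3) exec_start@11 write@14

Answer: 4 6 8 7 11 14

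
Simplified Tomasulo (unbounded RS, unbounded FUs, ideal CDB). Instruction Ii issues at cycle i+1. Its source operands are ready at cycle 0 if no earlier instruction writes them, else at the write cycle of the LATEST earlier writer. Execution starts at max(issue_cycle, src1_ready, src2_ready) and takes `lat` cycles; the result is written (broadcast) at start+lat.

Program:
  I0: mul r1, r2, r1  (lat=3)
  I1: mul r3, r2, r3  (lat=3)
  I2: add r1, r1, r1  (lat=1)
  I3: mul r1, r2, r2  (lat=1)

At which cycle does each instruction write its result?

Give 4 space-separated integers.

Answer: 4 5 5 5

Derivation:
I0 mul r1: issue@1 deps=(None,None) exec_start@1 write@4
I1 mul r3: issue@2 deps=(None,None) exec_start@2 write@5
I2 add r1: issue@3 deps=(0,0) exec_start@4 write@5
I3 mul r1: issue@4 deps=(None,None) exec_start@4 write@5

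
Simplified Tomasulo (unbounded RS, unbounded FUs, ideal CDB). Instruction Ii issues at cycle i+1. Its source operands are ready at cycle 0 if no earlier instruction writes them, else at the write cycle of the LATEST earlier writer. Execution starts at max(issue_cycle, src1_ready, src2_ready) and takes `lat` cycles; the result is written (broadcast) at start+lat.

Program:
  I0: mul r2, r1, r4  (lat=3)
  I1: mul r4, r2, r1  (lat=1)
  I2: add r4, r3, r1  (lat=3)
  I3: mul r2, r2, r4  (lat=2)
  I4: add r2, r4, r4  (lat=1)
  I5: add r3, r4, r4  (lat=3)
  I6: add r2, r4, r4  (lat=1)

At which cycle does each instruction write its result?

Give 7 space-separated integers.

I0 mul r2: issue@1 deps=(None,None) exec_start@1 write@4
I1 mul r4: issue@2 deps=(0,None) exec_start@4 write@5
I2 add r4: issue@3 deps=(None,None) exec_start@3 write@6
I3 mul r2: issue@4 deps=(0,2) exec_start@6 write@8
I4 add r2: issue@5 deps=(2,2) exec_start@6 write@7
I5 add r3: issue@6 deps=(2,2) exec_start@6 write@9
I6 add r2: issue@7 deps=(2,2) exec_start@7 write@8

Answer: 4 5 6 8 7 9 8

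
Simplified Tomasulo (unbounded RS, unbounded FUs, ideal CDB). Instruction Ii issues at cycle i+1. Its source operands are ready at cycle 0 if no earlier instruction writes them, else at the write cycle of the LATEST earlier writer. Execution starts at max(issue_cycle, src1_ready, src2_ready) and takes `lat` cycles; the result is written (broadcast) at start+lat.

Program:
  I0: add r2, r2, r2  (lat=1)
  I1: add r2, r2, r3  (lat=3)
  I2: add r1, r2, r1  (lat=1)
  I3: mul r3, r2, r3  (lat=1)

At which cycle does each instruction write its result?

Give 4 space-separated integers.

Answer: 2 5 6 6

Derivation:
I0 add r2: issue@1 deps=(None,None) exec_start@1 write@2
I1 add r2: issue@2 deps=(0,None) exec_start@2 write@5
I2 add r1: issue@3 deps=(1,None) exec_start@5 write@6
I3 mul r3: issue@4 deps=(1,None) exec_start@5 write@6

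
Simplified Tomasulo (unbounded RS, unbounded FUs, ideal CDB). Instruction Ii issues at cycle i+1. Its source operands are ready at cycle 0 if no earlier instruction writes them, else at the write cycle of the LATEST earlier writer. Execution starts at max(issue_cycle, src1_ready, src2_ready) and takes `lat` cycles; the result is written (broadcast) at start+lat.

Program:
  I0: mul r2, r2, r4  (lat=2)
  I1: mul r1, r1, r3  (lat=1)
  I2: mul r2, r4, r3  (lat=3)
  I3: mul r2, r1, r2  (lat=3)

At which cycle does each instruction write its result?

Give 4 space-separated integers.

Answer: 3 3 6 9

Derivation:
I0 mul r2: issue@1 deps=(None,None) exec_start@1 write@3
I1 mul r1: issue@2 deps=(None,None) exec_start@2 write@3
I2 mul r2: issue@3 deps=(None,None) exec_start@3 write@6
I3 mul r2: issue@4 deps=(1,2) exec_start@6 write@9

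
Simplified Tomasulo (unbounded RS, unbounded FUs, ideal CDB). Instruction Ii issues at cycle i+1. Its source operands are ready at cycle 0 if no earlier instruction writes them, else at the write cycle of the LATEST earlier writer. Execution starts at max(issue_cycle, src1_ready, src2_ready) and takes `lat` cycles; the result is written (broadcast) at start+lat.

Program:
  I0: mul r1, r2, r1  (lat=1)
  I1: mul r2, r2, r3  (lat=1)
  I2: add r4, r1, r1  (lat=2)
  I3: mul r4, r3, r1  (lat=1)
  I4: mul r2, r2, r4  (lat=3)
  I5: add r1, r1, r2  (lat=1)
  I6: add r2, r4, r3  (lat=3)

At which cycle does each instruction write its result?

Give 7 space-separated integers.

I0 mul r1: issue@1 deps=(None,None) exec_start@1 write@2
I1 mul r2: issue@2 deps=(None,None) exec_start@2 write@3
I2 add r4: issue@3 deps=(0,0) exec_start@3 write@5
I3 mul r4: issue@4 deps=(None,0) exec_start@4 write@5
I4 mul r2: issue@5 deps=(1,3) exec_start@5 write@8
I5 add r1: issue@6 deps=(0,4) exec_start@8 write@9
I6 add r2: issue@7 deps=(3,None) exec_start@7 write@10

Answer: 2 3 5 5 8 9 10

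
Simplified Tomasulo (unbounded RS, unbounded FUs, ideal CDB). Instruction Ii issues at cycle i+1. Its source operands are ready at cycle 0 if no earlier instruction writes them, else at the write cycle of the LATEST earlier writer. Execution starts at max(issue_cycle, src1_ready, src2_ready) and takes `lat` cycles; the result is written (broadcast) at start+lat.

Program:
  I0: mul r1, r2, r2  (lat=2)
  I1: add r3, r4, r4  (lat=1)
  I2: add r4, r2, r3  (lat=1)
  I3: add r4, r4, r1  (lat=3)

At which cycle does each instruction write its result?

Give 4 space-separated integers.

Answer: 3 3 4 7

Derivation:
I0 mul r1: issue@1 deps=(None,None) exec_start@1 write@3
I1 add r3: issue@2 deps=(None,None) exec_start@2 write@3
I2 add r4: issue@3 deps=(None,1) exec_start@3 write@4
I3 add r4: issue@4 deps=(2,0) exec_start@4 write@7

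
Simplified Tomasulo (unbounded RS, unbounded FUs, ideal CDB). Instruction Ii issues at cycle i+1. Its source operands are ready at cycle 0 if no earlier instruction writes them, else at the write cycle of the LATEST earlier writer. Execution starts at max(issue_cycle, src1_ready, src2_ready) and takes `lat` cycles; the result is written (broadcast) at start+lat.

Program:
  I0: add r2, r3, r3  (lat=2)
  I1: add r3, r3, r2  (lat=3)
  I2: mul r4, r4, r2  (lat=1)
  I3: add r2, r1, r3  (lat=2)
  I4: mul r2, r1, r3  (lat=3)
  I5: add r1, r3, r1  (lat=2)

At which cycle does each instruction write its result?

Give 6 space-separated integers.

I0 add r2: issue@1 deps=(None,None) exec_start@1 write@3
I1 add r3: issue@2 deps=(None,0) exec_start@3 write@6
I2 mul r4: issue@3 deps=(None,0) exec_start@3 write@4
I3 add r2: issue@4 deps=(None,1) exec_start@6 write@8
I4 mul r2: issue@5 deps=(None,1) exec_start@6 write@9
I5 add r1: issue@6 deps=(1,None) exec_start@6 write@8

Answer: 3 6 4 8 9 8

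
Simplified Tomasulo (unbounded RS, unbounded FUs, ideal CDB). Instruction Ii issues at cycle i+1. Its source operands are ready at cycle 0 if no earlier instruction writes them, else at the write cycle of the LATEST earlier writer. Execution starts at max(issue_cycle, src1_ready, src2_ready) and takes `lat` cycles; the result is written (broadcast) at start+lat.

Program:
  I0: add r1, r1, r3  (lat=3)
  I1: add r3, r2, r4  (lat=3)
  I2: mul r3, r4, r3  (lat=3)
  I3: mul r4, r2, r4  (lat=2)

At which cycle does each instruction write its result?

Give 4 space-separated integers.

I0 add r1: issue@1 deps=(None,None) exec_start@1 write@4
I1 add r3: issue@2 deps=(None,None) exec_start@2 write@5
I2 mul r3: issue@3 deps=(None,1) exec_start@5 write@8
I3 mul r4: issue@4 deps=(None,None) exec_start@4 write@6

Answer: 4 5 8 6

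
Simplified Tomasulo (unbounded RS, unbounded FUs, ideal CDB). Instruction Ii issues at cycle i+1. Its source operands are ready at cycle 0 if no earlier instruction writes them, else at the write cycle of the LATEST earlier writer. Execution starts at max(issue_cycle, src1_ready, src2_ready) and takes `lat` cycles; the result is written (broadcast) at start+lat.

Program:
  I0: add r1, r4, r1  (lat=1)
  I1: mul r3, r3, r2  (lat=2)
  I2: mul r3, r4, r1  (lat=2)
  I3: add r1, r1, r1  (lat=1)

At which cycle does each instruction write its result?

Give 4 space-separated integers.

Answer: 2 4 5 5

Derivation:
I0 add r1: issue@1 deps=(None,None) exec_start@1 write@2
I1 mul r3: issue@2 deps=(None,None) exec_start@2 write@4
I2 mul r3: issue@3 deps=(None,0) exec_start@3 write@5
I3 add r1: issue@4 deps=(0,0) exec_start@4 write@5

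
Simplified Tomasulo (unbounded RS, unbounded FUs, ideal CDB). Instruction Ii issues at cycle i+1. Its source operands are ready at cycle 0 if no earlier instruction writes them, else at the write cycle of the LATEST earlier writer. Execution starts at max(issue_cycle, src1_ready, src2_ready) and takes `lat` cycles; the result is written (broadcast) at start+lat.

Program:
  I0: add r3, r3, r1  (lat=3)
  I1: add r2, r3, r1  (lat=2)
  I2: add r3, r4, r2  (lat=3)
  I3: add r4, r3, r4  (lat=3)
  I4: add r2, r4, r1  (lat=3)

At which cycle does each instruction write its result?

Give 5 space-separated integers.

Answer: 4 6 9 12 15

Derivation:
I0 add r3: issue@1 deps=(None,None) exec_start@1 write@4
I1 add r2: issue@2 deps=(0,None) exec_start@4 write@6
I2 add r3: issue@3 deps=(None,1) exec_start@6 write@9
I3 add r4: issue@4 deps=(2,None) exec_start@9 write@12
I4 add r2: issue@5 deps=(3,None) exec_start@12 write@15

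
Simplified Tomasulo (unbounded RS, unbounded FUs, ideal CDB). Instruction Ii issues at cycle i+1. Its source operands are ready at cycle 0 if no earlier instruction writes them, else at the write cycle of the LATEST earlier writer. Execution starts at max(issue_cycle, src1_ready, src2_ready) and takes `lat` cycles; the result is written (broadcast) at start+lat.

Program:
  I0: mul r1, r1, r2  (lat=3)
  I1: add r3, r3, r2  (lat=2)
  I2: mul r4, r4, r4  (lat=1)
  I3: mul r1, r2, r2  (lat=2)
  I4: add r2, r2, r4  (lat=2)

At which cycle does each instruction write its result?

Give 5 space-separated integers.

I0 mul r1: issue@1 deps=(None,None) exec_start@1 write@4
I1 add r3: issue@2 deps=(None,None) exec_start@2 write@4
I2 mul r4: issue@3 deps=(None,None) exec_start@3 write@4
I3 mul r1: issue@4 deps=(None,None) exec_start@4 write@6
I4 add r2: issue@5 deps=(None,2) exec_start@5 write@7

Answer: 4 4 4 6 7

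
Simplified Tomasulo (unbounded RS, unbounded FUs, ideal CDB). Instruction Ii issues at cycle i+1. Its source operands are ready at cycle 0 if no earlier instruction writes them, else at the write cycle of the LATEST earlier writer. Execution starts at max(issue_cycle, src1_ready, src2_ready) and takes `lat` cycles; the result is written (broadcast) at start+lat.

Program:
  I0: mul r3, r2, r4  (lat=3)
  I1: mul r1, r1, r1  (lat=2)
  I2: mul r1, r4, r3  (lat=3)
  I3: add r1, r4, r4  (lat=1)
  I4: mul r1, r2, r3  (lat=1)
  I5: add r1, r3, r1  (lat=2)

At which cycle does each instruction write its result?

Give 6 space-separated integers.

I0 mul r3: issue@1 deps=(None,None) exec_start@1 write@4
I1 mul r1: issue@2 deps=(None,None) exec_start@2 write@4
I2 mul r1: issue@3 deps=(None,0) exec_start@4 write@7
I3 add r1: issue@4 deps=(None,None) exec_start@4 write@5
I4 mul r1: issue@5 deps=(None,0) exec_start@5 write@6
I5 add r1: issue@6 deps=(0,4) exec_start@6 write@8

Answer: 4 4 7 5 6 8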